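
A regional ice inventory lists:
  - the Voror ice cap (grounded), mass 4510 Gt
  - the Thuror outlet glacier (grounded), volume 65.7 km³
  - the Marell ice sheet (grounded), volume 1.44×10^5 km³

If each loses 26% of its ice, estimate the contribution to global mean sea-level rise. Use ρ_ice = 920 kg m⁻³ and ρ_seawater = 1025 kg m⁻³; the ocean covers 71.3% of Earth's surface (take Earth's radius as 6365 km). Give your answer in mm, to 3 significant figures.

≈ 95.8 mm

Voror: 0.26 × 4510 Gt = 1.173×10^15 kg; dividing by ρ_w = 1025 kg m⁻³ gives 1.144×10^12 m³ of water.
Thuror: 0.26 × 65.7 km³ × (920/1025) = 15.33 km³ of water.
Marell: 0.26 × 1.44×10^5 km³ × (920/1025) = 3.360×10^4 km³ of water.
Total added water ≈ 3.476×10^13 m³ over 3.63×10^14 m² → Δh = 0.0958 m = 95.8 mm.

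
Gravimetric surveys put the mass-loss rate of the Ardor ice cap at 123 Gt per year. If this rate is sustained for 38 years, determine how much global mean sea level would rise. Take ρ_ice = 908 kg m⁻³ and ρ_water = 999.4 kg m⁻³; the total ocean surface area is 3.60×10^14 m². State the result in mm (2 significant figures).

Total mass lost = 123 Gt/yr × 38 yr = 4674 Gt = 4.674×10^15 kg.
ρ_w = 999.4 kg m⁻³, so water volume = 4.674×10^15 / 999.4 = 4.677×10^12 m³.
Δh = 4.677×10^12 / 3.60×10^14 = 0.0130 m = 13 mm.

≈ 13 mm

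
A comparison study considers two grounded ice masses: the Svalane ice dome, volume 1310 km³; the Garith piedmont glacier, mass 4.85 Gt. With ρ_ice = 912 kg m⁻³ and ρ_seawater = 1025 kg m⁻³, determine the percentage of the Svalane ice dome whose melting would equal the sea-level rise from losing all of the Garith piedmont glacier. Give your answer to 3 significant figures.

≈ 0.406 %

Equal sea-level rise means equal mass of meltwater, i.e. equal mass of ice lost.
Ice mass of Garith: 4.850×10^12 kg; ice mass of Svalane: 1.195×10^15 kg.
Fraction required = 4.850×10^12 / 1.195×10^15 = 4.06×10^-3 → 0.406 %.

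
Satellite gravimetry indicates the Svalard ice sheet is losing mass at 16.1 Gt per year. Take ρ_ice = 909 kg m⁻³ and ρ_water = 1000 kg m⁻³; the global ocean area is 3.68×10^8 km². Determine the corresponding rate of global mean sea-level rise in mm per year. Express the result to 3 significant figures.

ρ_w = 1000 kg m⁻³. Annual water volume added = 16.1 Gt / ρ_w = 1.610×10^13 kg / 1000 kg m⁻³ = 1.610×10^10 m³.
Δh per year = 1.610×10^10 / 3.68×10^14 = 4.38×10^-5 m = 0.0438 mm.

≈ 0.0438 mm/yr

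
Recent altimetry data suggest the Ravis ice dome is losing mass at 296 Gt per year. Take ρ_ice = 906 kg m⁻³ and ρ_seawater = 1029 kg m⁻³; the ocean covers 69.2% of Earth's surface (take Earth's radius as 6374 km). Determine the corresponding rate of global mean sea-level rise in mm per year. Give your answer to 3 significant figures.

≈ 0.814 mm/yr

ρ_w = 1029 kg m⁻³. Annual water volume added = 296 Gt / ρ_w = 2.960×10^14 kg / 1029 kg m⁻³ = 2.877×10^11 m³.
Δh per year = 2.877×10^11 / 3.53×10^14 = 8.14×10^-4 m = 0.814 mm.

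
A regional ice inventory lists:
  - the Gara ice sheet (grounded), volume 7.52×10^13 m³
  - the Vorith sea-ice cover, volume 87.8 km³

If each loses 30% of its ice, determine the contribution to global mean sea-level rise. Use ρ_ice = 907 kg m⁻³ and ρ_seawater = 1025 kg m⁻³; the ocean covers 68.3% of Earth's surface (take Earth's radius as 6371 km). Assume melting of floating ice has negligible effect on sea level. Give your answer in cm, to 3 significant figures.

≈ 5.73 cm

Gara: 0.3 × 7.52×10^13 m³ × (907/1025) = 1.996×10^13 m³ of water.
The Vorith sea-ice cover is floating and already displaces its own weight of water, so its melt adds essentially nothing to sea level.
Total added water ≈ 1.996×10^13 m³ over 3.48×10^14 m² → Δh = 0.0573 m = 5.73 cm.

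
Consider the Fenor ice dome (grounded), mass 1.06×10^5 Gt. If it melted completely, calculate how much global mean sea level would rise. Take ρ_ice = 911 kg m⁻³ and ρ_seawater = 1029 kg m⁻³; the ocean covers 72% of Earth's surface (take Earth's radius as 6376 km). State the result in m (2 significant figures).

≈ 0.28 m

Fenor: 1.06×10^5 Gt = 1.060×10^17 kg; dividing by ρ_w = 1029 kg m⁻³ gives 1.030×10^14 m³ of water.
Spread over 3.68×10^14 m² of ocean, Δh = 1.030×10^14 / 3.68×10^14 = 0.280 m.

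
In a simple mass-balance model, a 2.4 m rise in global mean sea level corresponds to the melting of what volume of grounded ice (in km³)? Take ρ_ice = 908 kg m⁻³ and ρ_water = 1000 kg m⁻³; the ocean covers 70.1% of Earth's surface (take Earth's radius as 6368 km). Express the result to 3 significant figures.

≈ 9.44×10^5 km³

Required water volume = Δh × A = 2.4 m × 3.57×10^14 m² = 8.573×10^14 m³ = 8.573×10^5 km³.
Ice volume = water volume × ρ_w/ρ_ice = 8.573×10^5 × 1000/908 = 9.44×10^5 km³.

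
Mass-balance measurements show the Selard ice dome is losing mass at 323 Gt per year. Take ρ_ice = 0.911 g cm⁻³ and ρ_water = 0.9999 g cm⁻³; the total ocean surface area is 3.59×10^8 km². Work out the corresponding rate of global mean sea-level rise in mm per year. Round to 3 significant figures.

≈ 0.900 mm/yr

ρ_w = 0.9999 g cm⁻³ = 999.9 kg m⁻³. Annual water volume added = 323 Gt / ρ_w = 3.230×10^14 kg / 999.9 kg m⁻³ = 3.230×10^11 m³.
Δh per year = 3.230×10^11 / 3.59×10^14 = 9.00×10^-4 m = 0.900 mm.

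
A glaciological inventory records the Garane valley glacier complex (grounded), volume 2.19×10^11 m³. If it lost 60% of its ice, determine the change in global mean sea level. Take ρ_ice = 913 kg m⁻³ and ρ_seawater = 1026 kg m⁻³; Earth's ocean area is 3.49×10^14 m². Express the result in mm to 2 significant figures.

Garane: 0.6 × 2.19×10^11 m³ × (913/1026) = 1.169×10^11 m³ of water.
Spread over 3.49×10^14 m² of ocean, Δh = 1.169×10^11 / 3.49×10^14 = 3.35×10^-4 m = 0.34 mm.

≈ 0.34 mm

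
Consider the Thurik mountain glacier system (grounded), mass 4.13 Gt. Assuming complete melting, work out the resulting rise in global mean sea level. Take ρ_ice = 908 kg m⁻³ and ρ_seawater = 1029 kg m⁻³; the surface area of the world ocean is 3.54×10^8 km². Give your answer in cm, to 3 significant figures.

≈ 1.13×10^-3 cm

Thurik: 4.13 Gt = 4.130×10^12 kg; dividing by ρ_w = 1029 kg m⁻³ gives 4.014×10^9 m³ of water.
Spread over 3.54×10^14 m² of ocean, Δh = 4.014×10^9 / 3.54×10^14 = 1.13×10^-5 m = 1.13×10^-3 cm.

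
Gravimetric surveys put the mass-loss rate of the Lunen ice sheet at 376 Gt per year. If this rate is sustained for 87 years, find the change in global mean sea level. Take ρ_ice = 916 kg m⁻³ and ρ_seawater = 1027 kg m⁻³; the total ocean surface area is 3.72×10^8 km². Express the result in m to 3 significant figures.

Total mass lost = 376 Gt/yr × 87 yr = 3.271×10^4 Gt = 3.271×10^16 kg.
ρ_w = 1027 kg m⁻³, so water volume = 3.271×10^16 / 1027 = 3.185×10^13 m³.
Δh = 3.185×10^13 / 3.72×10^14 = 0.0856 m.

≈ 0.0856 m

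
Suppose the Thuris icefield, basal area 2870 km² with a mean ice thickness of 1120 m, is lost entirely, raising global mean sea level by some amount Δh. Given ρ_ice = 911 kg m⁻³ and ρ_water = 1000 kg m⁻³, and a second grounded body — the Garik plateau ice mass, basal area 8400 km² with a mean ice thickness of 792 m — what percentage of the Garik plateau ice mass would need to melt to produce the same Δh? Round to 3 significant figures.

Equal sea-level rise means equal mass of meltwater, i.e. equal mass of ice lost.
Ice mass of Thuris: 2.928×10^15 kg; ice mass of Garik: 6.061×10^15 kg.
Fraction required = 2.928×10^15 / 6.061×10^15 = 0.483 → 48.3 %.

≈ 48.3 %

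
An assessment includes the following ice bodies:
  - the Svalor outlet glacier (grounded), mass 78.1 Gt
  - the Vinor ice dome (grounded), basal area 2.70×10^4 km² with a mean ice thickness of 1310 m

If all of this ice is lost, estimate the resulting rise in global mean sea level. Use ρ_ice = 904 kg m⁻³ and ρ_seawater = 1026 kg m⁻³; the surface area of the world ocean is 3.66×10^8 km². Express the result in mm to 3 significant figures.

≈ 85.4 mm

Svalor: 78.1 Gt = 7.810×10^13 kg; dividing by ρ_w = 1026 kg m⁻³ gives 7.612×10^10 m³ of water.
Vinor: ice volume = 2.70×10^4 km² × 1310 m = 3.537×10^4 km³; 3.537×10^4 × (904/1026) = 3.116×10^4 km³ of water.
Total added water ≈ 3.124×10^13 m³ over 3.66×10^14 m² → Δh = 0.0854 m = 85.4 mm.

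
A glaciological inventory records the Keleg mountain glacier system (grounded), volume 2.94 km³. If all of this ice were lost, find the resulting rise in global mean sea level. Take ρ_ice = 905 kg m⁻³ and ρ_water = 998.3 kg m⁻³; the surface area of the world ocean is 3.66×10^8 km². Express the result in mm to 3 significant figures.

≈ 7.28×10^-3 mm

Keleg: 2.94 km³ × (905/998.3) = 2.665 km³ of water.
Spread over 3.66×10^14 m² of ocean, Δh = 2.665×10^9 / 3.66×10^14 = 7.28×10^-6 m = 7.28×10^-3 mm.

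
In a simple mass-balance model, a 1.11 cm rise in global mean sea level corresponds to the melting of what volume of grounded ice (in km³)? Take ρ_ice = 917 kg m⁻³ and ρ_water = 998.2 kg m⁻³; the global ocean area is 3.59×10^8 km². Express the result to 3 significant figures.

≈ 4340 km³

Required water volume = Δh × A = 0.0111 m × 3.59×10^14 m² = 3.985×10^12 m³ = 3985 km³.
Ice volume = water volume × ρ_w/ρ_ice = 3985 × 998.2/917 = 4340 km³.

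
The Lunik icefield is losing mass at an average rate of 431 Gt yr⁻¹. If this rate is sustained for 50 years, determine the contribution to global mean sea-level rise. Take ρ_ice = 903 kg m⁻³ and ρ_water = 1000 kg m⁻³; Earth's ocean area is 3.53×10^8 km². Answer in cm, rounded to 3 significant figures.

Total mass lost = 431 Gt/yr × 50 yr = 2.155×10^4 Gt = 2.155×10^16 kg.
ρ_w = 1000 kg m⁻³, so water volume = 2.155×10^16 / 1000 = 2.155×10^13 m³.
Δh = 2.155×10^13 / 3.53×10^14 = 0.0610 m = 6.10 cm.

≈ 6.10 cm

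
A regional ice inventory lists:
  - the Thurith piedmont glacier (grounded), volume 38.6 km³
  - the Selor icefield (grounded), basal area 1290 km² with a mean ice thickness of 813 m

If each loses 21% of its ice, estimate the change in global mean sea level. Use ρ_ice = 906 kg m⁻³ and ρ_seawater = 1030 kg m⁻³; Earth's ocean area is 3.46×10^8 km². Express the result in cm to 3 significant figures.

≈ 0.0581 cm

Thurith: 0.21 × 38.6 km³ × (906/1030) = 7.130 km³ of water.
Selor: ice volume = 1290 km² × 813 m = 1049 km³; 0.21 × 1049 × (906/1030) = 193.7 km³ of water.
Total added water ≈ 2.009×10^11 m³ over 3.46×10^14 m² → Δh = 5.81×10^-4 m = 0.0581 cm.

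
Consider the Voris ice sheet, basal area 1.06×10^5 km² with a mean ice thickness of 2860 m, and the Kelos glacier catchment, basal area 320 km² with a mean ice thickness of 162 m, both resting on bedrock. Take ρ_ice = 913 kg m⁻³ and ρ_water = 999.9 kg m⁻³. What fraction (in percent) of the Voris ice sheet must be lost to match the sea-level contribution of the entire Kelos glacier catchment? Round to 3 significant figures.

Equal sea-level rise means equal mass of meltwater, i.e. equal mass of ice lost.
Ice mass of Kelos: 4.733×10^13 kg; ice mass of Voris: 2.768×10^17 kg.
Fraction required = 4.733×10^13 / 2.768×10^17 = 1.71×10^-4 → 0.0171 %.

≈ 0.0171 %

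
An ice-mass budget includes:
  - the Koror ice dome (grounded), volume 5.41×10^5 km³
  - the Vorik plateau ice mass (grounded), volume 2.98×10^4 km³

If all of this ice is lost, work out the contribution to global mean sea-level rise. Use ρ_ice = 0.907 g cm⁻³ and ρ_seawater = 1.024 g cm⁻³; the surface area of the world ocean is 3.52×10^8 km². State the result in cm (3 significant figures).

≈ 144 cm

Koror: 5.41×10^5 km³ × (907/1024) = 4.792×10^5 km³ of water.
Vorik: 2.98×10^4 km³ × (907/1024) = 2.640×10^4 km³ of water.
Total added water ≈ 5.056×10^14 m³ over 3.52×10^14 m² → Δh = 1.44 m = 144 cm.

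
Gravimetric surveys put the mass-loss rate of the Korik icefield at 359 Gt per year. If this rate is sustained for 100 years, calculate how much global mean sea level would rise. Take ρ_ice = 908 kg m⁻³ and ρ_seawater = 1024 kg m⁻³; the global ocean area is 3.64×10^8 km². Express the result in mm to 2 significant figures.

≈ 96 mm

Total mass lost = 359 Gt/yr × 100 yr = 3.590×10^4 Gt = 3.590×10^16 kg.
ρ_w = 1024 kg m⁻³, so water volume = 3.590×10^16 / 1024 = 3.506×10^13 m³.
Δh = 3.506×10^13 / 3.64×10^14 = 0.0963 m = 96 mm.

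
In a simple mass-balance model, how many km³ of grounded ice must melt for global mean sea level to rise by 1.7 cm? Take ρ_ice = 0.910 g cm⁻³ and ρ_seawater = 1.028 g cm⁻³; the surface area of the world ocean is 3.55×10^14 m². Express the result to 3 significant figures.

Required water volume = Δh × A = 0.017 m × 3.55×10^14 m² = 6.035×10^12 m³ = 6035 km³.
Ice volume = water volume × ρ_w/ρ_ice = 6035 × 1028/910 = 6820 km³.

≈ 6820 km³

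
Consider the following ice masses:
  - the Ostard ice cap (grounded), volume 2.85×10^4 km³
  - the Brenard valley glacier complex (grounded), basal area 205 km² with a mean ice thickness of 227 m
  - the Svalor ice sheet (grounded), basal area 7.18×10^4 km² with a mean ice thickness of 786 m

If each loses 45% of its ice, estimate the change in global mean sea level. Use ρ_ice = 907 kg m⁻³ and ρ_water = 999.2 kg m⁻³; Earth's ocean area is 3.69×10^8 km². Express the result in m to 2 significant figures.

Ostard: 0.45 × 2.85×10^4 km³ × (907/999.2) = 1.164×10^4 km³ of water.
Brenard: ice volume = 205 km² × 227 m = 46.53 km³; 0.45 × 46.53 × (907/999.2) = 19.01 km³ of water.
Svalor: ice volume = 7.18×10^4 km² × 786 m = 5.643×10^4 km³; 0.45 × 5.643×10^4 × (907/999.2) = 2.305×10^4 km³ of water.
Total added water ≈ 3.471×10^13 m³ over 3.69×10^14 m² → Δh = 0.0941 m.

≈ 0.094 m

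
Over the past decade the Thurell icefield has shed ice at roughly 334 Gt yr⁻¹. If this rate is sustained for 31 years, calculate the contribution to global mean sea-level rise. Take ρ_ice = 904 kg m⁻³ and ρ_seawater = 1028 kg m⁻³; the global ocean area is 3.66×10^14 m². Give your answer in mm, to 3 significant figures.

Total mass lost = 334 Gt/yr × 31 yr = 1.035×10^4 Gt = 1.035×10^16 kg.
ρ_w = 1028 kg m⁻³, so water volume = 1.035×10^16 / 1028 = 1.007×10^13 m³.
Δh = 1.007×10^13 / 3.66×10^14 = 0.0275 m = 27.5 mm.

≈ 27.5 mm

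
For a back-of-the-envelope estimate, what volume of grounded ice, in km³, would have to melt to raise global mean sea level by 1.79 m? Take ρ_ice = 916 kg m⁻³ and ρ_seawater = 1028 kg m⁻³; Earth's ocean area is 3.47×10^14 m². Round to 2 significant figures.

Required water volume = Δh × A = 1.79 m × 3.47×10^14 m² = 6.211×10^14 m³ = 6.211×10^5 km³.
Ice volume = water volume × ρ_w/ρ_ice = 6.211×10^5 × 1028/916 = 7.0×10^5 km³.

≈ 7.0×10^5 km³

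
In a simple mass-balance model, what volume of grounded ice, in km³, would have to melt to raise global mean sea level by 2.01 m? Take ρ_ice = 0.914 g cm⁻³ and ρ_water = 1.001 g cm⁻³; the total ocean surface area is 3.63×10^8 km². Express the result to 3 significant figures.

≈ 7.99×10^5 km³

Required water volume = Δh × A = 2.01 m × 3.63×10^14 m² = 7.296×10^14 m³ = 7.296×10^5 km³.
Ice volume = water volume × ρ_w/ρ_ice = 7.296×10^5 × 1001/914 = 7.99×10^5 km³.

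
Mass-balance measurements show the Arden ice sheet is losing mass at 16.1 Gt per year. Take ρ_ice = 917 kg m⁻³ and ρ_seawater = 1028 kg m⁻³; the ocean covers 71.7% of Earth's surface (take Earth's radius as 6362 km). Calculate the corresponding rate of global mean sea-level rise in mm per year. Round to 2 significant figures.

ρ_w = 1028 kg m⁻³. Annual water volume added = 16.1 Gt / ρ_w = 1.610×10^13 kg / 1028 kg m⁻³ = 1.566×10^10 m³.
Δh per year = 1.566×10^10 / 3.65×10^14 = 4.29×10^-5 m = 0.043 mm.

≈ 0.043 mm/yr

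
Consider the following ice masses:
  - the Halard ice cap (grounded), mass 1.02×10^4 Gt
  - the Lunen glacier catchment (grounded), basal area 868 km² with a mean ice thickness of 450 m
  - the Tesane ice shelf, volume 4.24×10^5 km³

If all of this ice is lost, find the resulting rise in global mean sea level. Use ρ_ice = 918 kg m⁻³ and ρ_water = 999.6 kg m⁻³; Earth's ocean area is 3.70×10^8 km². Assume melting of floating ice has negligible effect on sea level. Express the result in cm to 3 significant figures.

Halard: 1.02×10^4 Gt = 1.020×10^16 kg; dividing by ρ_w = 999.6 kg m⁻³ gives 1.020×10^13 m³ of water.
Lunen: ice volume = 868 km² × 450 m = 390.6 km³; 390.6 × (918/999.6) = 358.7 km³ of water.
The Tesane ice shelf is floating and already displaces its own weight of water, so its melt adds essentially nothing to sea level.
Total added water ≈ 1.056×10^13 m³ over 3.70×10^14 m² → Δh = 0.0285 m = 2.85 cm.

≈ 2.85 cm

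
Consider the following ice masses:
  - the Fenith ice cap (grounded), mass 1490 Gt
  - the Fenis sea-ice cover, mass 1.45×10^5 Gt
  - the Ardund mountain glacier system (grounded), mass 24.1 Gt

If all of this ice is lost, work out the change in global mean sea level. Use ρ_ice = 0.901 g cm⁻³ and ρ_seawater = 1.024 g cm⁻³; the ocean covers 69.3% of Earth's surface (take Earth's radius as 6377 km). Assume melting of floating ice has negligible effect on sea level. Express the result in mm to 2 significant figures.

≈ 4.2 mm

Fenith: 1490 Gt = 1.490×10^15 kg; dividing by ρ_w = 1.024 g cm⁻³ = 1024 kg m⁻³ gives 1.455×10^12 m³ of water.
The Fenis sea-ice cover is floating and already displaces its own weight of water, so its melt adds essentially nothing to sea level.
Ardund: 24.1 Gt = 2.410×10^13 kg; dividing by ρ_w = 1024 kg m⁻³ gives 2.354×10^10 m³ of water.
Total added water ≈ 1.479×10^12 m³ over 3.54×10^14 m² → Δh = 4.18×10^-3 m = 4.2 mm.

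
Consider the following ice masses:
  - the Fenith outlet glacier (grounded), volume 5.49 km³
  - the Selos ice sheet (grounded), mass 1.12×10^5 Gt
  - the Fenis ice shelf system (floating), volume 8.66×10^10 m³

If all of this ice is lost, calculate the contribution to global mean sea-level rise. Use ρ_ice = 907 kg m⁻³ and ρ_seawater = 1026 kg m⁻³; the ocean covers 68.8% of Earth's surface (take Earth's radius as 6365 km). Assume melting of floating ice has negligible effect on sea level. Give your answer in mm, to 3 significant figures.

≈ 312 mm

Fenith: 5.49 km³ × (907/1026) = 4.853 km³ of water.
Selos: 1.12×10^5 Gt = 1.120×10^17 kg; dividing by ρ_w = 1026 kg m⁻³ gives 1.092×10^14 m³ of water.
The Fenis ice shelf system is floating and already displaces its own weight of water, so its melt adds essentially nothing to sea level.
Total added water ≈ 1.092×10^14 m³ over 3.50×10^14 m² → Δh = 0.312 m = 312 mm.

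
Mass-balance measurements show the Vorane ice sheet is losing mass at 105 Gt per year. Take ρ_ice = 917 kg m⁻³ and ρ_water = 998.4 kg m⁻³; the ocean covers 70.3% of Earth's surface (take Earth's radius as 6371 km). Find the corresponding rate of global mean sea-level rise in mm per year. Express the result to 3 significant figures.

ρ_w = 998.4 kg m⁻³. Annual water volume added = 105 Gt / ρ_w = 1.050×10^14 kg / 998.4 kg m⁻³ = 1.052×10^11 m³.
Δh per year = 1.052×10^11 / 3.59×10^14 = 2.93×10^-4 m = 0.293 mm.

≈ 0.293 mm/yr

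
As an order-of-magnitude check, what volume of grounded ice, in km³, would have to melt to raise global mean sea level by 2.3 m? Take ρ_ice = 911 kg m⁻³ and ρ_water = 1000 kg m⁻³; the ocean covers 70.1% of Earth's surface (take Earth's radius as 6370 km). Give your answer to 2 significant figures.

≈ 9.0×10^5 km³

Required water volume = Δh × A = 2.3 m × 3.57×10^14 m² = 8.221×10^14 m³ = 8.221×10^5 km³.
Ice volume = water volume × ρ_w/ρ_ice = 8.221×10^5 × 1000/911 = 9.0×10^5 km³.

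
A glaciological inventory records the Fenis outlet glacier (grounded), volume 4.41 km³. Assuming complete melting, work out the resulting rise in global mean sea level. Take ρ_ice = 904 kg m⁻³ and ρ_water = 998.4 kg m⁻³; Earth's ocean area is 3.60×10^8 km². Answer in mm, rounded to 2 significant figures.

≈ 0.011 mm

Fenis: 4.41 km³ × (904/998.4) = 3.993 km³ of water.
Spread over 3.60×10^14 m² of ocean, Δh = 3.993×10^9 / 3.60×10^14 = 1.11×10^-5 m = 0.011 mm.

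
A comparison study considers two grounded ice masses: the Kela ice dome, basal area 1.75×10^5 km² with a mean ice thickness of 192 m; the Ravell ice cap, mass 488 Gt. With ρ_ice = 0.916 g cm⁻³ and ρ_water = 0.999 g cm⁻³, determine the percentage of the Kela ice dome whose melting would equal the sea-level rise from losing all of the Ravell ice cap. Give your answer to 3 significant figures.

≈ 1.59 %

Equal sea-level rise means equal mass of meltwater, i.e. equal mass of ice lost.
Ice mass of Ravell: 4.880×10^14 kg; ice mass of Kela: 3.078×10^16 kg.
Fraction required = 4.880×10^14 / 3.078×10^16 = 0.0159 → 1.59 %.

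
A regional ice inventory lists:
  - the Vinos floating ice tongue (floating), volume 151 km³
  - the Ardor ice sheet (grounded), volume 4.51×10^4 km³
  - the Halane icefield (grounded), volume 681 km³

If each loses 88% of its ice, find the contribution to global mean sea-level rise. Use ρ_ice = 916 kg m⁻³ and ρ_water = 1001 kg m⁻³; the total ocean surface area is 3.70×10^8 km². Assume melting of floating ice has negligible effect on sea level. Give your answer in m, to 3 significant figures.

The Vinos floating ice tongue is floating and already displaces its own weight of water, so its melt adds essentially nothing to sea level.
Ardor: 0.88 × 4.51×10^4 km³ × (916/1001) = 3.632×10^4 km³ of water.
Halane: 0.88 × 681 km³ × (916/1001) = 548.4 km³ of water.
Total added water ≈ 3.687×10^13 m³ over 3.70×10^14 m² → Δh = 0.0996 m.

≈ 0.0996 m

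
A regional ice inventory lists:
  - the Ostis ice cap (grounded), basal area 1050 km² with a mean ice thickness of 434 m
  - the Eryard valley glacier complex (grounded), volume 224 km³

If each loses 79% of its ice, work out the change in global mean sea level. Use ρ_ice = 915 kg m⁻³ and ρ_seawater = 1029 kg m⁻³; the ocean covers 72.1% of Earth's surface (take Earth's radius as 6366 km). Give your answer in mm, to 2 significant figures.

≈ 1.3 mm

Ostis: ice volume = 1050 km² × 434 m = 455.7 km³; 0.79 × 455.7 × (915/1029) = 320.1 km³ of water.
Eryard: 0.79 × 224 km³ × (915/1029) = 157.4 km³ of water.
Total added water ≈ 4.775×10^11 m³ over 3.67×10^14 m² → Δh = 1.30×10^-3 m = 1.3 mm.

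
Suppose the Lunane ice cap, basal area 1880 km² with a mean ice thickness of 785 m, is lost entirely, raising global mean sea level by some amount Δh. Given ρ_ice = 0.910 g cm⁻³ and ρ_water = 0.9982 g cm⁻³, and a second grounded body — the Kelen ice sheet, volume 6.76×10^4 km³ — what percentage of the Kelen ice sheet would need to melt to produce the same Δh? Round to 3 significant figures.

Equal sea-level rise means equal mass of meltwater, i.e. equal mass of ice lost.
Ice mass of Lunane: 1.343×10^15 kg; ice mass of Kelen: 6.152×10^16 kg.
Fraction required = 1.343×10^15 / 6.152×10^16 = 0.0218 → 2.18 %.

≈ 2.18 %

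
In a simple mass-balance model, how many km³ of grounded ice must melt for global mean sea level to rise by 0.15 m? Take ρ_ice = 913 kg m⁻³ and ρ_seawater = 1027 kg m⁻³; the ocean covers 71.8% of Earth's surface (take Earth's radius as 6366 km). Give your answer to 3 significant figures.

≈ 6.17×10^4 km³

Required water volume = Δh × A = 0.15 m × 3.66×10^14 m² = 5.485×10^13 m³ = 5.485×10^4 km³.
Ice volume = water volume × ρ_w/ρ_ice = 5.485×10^4 × 1027/913 = 6.17×10^4 km³.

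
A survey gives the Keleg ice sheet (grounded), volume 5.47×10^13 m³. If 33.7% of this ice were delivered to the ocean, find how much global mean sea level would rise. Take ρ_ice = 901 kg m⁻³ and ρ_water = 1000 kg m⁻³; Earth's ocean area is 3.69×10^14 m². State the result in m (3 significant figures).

≈ 0.0450 m

Keleg: 0.337 × 5.47×10^13 m³ × (901/1000) = 1.661×10^13 m³ of water.
Spread over 3.69×10^14 m² of ocean, Δh = 1.661×10^13 / 3.69×10^14 = 0.0450 m.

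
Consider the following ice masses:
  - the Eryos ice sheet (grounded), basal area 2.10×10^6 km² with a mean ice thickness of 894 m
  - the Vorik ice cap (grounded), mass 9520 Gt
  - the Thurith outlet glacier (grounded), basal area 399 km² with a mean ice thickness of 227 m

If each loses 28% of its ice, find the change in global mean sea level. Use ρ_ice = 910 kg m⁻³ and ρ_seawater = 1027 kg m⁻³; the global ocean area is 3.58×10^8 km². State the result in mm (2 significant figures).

Eryos: ice volume = 2.10×10^6 km² × 894 m = 1.877×10^6 km³; 0.28 × 1.877×10^6 × (910/1027) = 4.658×10^5 km³ of water.
Vorik: 0.28 × 9520 Gt = 2.666×10^15 kg; dividing by ρ_w = 1027 kg m⁻³ gives 2.596×10^12 m³ of water.
Thurith: ice volume = 399 km² × 227 m = 90.57 km³; 0.28 × 90.57 × (910/1027) = 22.47 km³ of water.
Total added water ≈ 4.684×10^14 m³ over 3.58×10^14 m² → Δh = 1.31 m = 1300 mm.

≈ 1300 mm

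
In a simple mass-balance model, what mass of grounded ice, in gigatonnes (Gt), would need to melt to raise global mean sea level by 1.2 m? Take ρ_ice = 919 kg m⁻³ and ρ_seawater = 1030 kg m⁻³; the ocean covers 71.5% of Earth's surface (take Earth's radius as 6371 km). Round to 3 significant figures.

Required water volume = Δh × A = 1.2 m × 3.65×10^14 m² = 4.376×10^14 m³.
ρ_w = 1030 kg m⁻³, so the mass of water = 4.376×10^14 m³ × 1030 kg m⁻³ = 4.508×10^17 kg = 4.51×10^5 Gt (and the same mass of ice, by conservation).

≈ 4.51×10^5 Gt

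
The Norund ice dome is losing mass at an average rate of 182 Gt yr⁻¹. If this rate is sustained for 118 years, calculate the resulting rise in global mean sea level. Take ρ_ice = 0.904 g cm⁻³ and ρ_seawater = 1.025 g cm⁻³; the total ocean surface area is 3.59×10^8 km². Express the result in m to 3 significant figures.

≈ 0.0584 m

Total mass lost = 182 Gt/yr × 118 yr = 2.148×10^4 Gt = 2.148×10^16 kg.
ρ_w = 1.025 g cm⁻³ = 1025 kg m⁻³, so water volume = 2.148×10^16 / 1025 = 2.095×10^13 m³.
Δh = 2.095×10^13 / 3.59×10^14 = 0.0584 m.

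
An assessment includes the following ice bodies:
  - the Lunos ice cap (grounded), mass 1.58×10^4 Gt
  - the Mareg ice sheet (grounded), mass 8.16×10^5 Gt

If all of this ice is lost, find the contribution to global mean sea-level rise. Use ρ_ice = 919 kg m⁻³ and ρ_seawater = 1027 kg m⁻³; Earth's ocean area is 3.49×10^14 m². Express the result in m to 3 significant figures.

Lunos: 1.58×10^4 Gt = 1.580×10^16 kg; dividing by ρ_w = 1027 kg m⁻³ gives 1.538×10^13 m³ of water.
Mareg: 8.16×10^5 Gt = 8.160×10^17 kg; dividing by ρ_w = 1027 kg m⁻³ gives 7.945×10^14 m³ of water.
Total added water ≈ 8.099×10^14 m³ over 3.49×10^14 m² → Δh = 2.32 m.

≈ 2.32 m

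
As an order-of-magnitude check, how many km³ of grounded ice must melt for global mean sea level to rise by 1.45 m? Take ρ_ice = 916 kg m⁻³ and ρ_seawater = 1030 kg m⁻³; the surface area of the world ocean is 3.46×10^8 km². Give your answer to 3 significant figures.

Required water volume = Δh × A = 1.45 m × 3.46×10^14 m² = 5.017×10^14 m³ = 5.017×10^5 km³.
Ice volume = water volume × ρ_w/ρ_ice = 5.017×10^5 × 1030/916 = 5.64×10^5 km³.

≈ 5.64×10^5 km³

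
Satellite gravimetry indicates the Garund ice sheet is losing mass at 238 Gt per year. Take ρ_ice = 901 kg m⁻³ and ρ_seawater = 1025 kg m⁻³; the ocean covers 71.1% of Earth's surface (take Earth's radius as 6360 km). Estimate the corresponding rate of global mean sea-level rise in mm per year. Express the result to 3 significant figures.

≈ 0.642 mm/yr

ρ_w = 1025 kg m⁻³. Annual water volume added = 238 Gt / ρ_w = 2.380×10^14 kg / 1025 kg m⁻³ = 2.322×10^11 m³.
Δh per year = 2.322×10^11 / 3.61×10^14 = 6.42×10^-4 m = 0.642 mm.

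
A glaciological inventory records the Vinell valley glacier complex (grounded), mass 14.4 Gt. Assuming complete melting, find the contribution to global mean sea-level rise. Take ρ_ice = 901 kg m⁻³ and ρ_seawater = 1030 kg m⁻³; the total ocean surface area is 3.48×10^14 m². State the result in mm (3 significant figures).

Vinell: 14.4 Gt = 1.440×10^13 kg; dividing by ρ_w = 1030 kg m⁻³ gives 1.398×10^10 m³ of water.
Spread over 3.48×10^14 m² of ocean, Δh = 1.398×10^10 / 3.48×10^14 = 4.02×10^-5 m = 0.0402 mm.

≈ 0.0402 mm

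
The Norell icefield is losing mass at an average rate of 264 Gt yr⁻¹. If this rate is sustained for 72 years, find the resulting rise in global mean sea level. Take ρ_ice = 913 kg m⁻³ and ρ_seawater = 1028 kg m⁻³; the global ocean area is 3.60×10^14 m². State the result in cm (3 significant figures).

≈ 5.14 cm

Total mass lost = 264 Gt/yr × 72 yr = 1.901×10^4 Gt = 1.901×10^16 kg.
ρ_w = 1028 kg m⁻³, so water volume = 1.901×10^16 / 1028 = 1.849×10^13 m³.
Δh = 1.849×10^13 / 3.60×10^14 = 0.0514 m = 5.14 cm.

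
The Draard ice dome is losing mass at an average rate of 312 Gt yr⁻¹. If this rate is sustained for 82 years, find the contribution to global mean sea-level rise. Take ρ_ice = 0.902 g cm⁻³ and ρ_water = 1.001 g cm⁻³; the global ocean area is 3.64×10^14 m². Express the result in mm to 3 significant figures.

Total mass lost = 312 Gt/yr × 82 yr = 2.558×10^4 Gt = 2.558×10^16 kg.
ρ_w = 1.001 g cm⁻³ = 1001 kg m⁻³, so water volume = 2.558×10^16 / 1001 = 2.556×10^13 m³.
Δh = 2.556×10^13 / 3.64×10^14 = 0.0702 m = 70.2 mm.

≈ 70.2 mm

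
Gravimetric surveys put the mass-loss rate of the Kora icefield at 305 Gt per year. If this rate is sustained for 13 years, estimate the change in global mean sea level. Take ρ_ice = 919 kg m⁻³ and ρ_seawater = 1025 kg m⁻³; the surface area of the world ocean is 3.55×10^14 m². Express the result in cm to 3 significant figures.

≈ 1.09 cm

Total mass lost = 305 Gt/yr × 13 yr = 3965 Gt = 3.965×10^15 kg.
ρ_w = 1025 kg m⁻³, so water volume = 3.965×10^15 / 1025 = 3.868×10^12 m³.
Δh = 3.868×10^12 / 3.55×10^14 = 0.0109 m = 1.09 cm.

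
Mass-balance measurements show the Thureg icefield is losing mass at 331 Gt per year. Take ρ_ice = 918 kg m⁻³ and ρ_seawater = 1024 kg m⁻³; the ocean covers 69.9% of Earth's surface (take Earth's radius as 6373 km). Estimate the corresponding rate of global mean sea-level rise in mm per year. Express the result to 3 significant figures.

ρ_w = 1024 kg m⁻³. Annual water volume added = 331 Gt / ρ_w = 3.310×10^14 kg / 1024 kg m⁻³ = 3.232×10^11 m³.
Δh per year = 3.232×10^11 / 3.57×10^14 = 9.06×10^-4 m = 0.906 mm.

≈ 0.906 mm/yr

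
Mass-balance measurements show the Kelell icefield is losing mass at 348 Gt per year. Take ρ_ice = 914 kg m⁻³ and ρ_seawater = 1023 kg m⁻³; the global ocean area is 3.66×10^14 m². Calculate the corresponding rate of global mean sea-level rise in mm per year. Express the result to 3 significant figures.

ρ_w = 1023 kg m⁻³. Annual water volume added = 348 Gt / ρ_w = 3.480×10^14 kg / 1023 kg m⁻³ = 3.402×10^11 m³.
Δh per year = 3.402×10^11 / 3.66×10^14 = 9.29×10^-4 m = 0.929 mm.

≈ 0.929 mm/yr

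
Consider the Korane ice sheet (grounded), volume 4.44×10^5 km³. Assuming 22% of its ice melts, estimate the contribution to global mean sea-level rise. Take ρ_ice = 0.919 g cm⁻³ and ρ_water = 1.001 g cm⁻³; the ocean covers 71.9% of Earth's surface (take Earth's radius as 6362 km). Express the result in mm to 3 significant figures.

≈ 245 mm

Korane: 0.22 × 4.44×10^5 km³ × (919/1001) = 8.968×10^4 km³ of water.
Spread over 3.66×10^14 m² of ocean, Δh = 8.968×10^13 / 3.66×10^14 = 0.245 m = 245 mm.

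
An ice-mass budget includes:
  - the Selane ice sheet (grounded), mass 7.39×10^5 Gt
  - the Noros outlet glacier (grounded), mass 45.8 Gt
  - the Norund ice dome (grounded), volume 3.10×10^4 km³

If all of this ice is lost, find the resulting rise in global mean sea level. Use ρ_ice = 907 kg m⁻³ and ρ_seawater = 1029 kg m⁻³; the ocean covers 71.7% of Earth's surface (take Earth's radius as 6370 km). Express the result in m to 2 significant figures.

≈ 2.0 m

Selane: 7.39×10^5 Gt = 7.390×10^17 kg; dividing by ρ_w = 1029 kg m⁻³ gives 7.182×10^14 m³ of water.
Noros: 45.8 Gt = 4.580×10^13 kg; dividing by ρ_w = 1029 kg m⁻³ gives 4.451×10^10 m³ of water.
Norund: 3.10×10^4 km³ × (907/1029) = 2.732×10^4 km³ of water.
Total added water ≈ 7.455×10^14 m³ over 3.66×10^14 m² → Δh = 2.04 m.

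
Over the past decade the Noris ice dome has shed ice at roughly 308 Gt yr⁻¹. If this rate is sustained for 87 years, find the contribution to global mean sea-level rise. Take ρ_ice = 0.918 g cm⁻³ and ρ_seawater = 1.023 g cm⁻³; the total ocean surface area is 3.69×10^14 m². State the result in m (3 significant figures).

≈ 0.0710 m

Total mass lost = 308 Gt/yr × 87 yr = 2.680×10^4 Gt = 2.680×10^16 kg.
ρ_w = 1.023 g cm⁻³ = 1023 kg m⁻³, so water volume = 2.680×10^16 / 1023 = 2.619×10^13 m³.
Δh = 2.619×10^13 / 3.69×10^14 = 0.0710 m.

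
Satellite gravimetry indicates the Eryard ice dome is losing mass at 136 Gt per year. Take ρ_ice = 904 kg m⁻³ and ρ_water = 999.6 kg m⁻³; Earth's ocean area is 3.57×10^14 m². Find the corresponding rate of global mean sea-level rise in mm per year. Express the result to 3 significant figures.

≈ 0.381 mm/yr

ρ_w = 999.6 kg m⁻³. Annual water volume added = 136 Gt / ρ_w = 1.360×10^14 kg / 999.6 kg m⁻³ = 1.361×10^11 m³.
Δh per year = 1.361×10^11 / 3.57×10^14 = 3.81×10^-4 m = 0.381 mm.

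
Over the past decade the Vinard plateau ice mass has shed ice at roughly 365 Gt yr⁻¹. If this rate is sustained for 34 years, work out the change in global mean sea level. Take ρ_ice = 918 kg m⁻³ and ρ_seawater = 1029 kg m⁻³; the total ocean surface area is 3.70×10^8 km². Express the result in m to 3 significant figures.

Total mass lost = 365 Gt/yr × 34 yr = 1.241×10^4 Gt = 1.241×10^16 kg.
ρ_w = 1029 kg m⁻³, so water volume = 1.241×10^16 / 1029 = 1.206×10^13 m³.
Δh = 1.206×10^13 / 3.70×10^14 = 0.0326 m.

≈ 0.0326 m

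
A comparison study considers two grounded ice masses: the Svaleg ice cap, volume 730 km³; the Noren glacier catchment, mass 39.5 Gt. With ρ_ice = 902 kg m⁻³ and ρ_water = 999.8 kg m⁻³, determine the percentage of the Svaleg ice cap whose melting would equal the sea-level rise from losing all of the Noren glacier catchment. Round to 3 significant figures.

≈ 6.00 %

Equal sea-level rise means equal mass of meltwater, i.e. equal mass of ice lost.
Ice mass of Noren: 3.950×10^13 kg; ice mass of Svaleg: 6.585×10^14 kg.
Fraction required = 3.950×10^13 / 6.585×10^14 = 0.0600 → 6.00 %.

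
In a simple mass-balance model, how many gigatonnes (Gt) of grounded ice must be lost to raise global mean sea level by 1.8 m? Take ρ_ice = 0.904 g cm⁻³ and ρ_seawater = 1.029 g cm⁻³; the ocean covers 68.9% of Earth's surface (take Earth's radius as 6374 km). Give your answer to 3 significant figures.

≈ 6.52×10^5 Gt

Required water volume = Δh × A = 1.8 m × 3.52×10^14 m² = 6.332×10^14 m³.
ρ_w = 1.029 g cm⁻³ = 1029 kg m⁻³, so the mass of water = 6.332×10^14 m³ × 1029 kg m⁻³ = 6.515×10^17 kg = 6.52×10^5 Gt (and the same mass of ice, by conservation).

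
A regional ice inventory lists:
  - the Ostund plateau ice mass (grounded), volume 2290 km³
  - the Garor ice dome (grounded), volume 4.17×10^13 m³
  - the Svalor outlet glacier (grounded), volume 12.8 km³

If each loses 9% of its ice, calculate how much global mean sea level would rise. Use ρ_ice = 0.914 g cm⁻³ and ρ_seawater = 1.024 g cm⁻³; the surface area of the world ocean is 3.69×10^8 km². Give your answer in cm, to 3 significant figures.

Ostund: 0.09 × 2290 km³ × (914/1024) = 184.0 km³ of water.
Garor: 0.09 × 4.17×10^13 m³ × (914/1024) = 3.350×10^12 m³ of water.
Svalor: 0.09 × 12.8 km³ × (914/1024) = 1.028 km³ of water.
Total added water ≈ 3.535×10^12 m³ over 3.69×10^14 m² → Δh = 9.58×10^-3 m = 0.958 cm.

≈ 0.958 cm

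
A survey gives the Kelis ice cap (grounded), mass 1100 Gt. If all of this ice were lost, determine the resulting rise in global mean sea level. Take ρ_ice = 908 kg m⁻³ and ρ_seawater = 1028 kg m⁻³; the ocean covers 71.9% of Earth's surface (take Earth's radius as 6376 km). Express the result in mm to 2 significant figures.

Kelis: 1100 Gt = 1.100×10^15 kg; dividing by ρ_w = 1028 kg m⁻³ gives 1.070×10^12 m³ of water.
Spread over 3.67×10^14 m² of ocean, Δh = 1.070×10^12 / 3.67×10^14 = 2.91×10^-3 m = 2.9 mm.

≈ 2.9 mm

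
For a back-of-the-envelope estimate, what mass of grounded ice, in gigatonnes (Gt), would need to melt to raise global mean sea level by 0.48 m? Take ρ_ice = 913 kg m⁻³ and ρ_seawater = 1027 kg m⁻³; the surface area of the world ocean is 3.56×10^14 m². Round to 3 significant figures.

≈ 1.75×10^5 Gt

Required water volume = Δh × A = 0.48 m × 3.56×10^14 m² = 1.709×10^14 m³.
ρ_w = 1027 kg m⁻³, so the mass of water = 1.709×10^14 m³ × 1027 kg m⁻³ = 1.755×10^17 kg = 1.75×10^5 Gt (and the same mass of ice, by conservation).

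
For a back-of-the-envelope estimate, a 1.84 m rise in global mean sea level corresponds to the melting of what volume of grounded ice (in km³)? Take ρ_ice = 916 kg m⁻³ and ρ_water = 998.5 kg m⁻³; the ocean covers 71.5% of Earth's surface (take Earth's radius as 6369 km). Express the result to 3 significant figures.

≈ 7.31×10^5 km³

Required water volume = Δh × A = 1.84 m × 3.64×10^14 m² = 6.706×10^14 m³ = 6.706×10^5 km³.
Ice volume = water volume × ρ_w/ρ_ice = 6.706×10^5 × 998.5/916 = 7.31×10^5 km³.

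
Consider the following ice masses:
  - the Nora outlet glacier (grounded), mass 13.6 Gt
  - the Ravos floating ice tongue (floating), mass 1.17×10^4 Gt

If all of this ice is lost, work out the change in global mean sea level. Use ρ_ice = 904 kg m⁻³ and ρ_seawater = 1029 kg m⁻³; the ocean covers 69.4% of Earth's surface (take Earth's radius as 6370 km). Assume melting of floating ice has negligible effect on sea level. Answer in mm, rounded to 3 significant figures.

≈ 0.0373 mm

Nora: 13.6 Gt = 1.360×10^13 kg; dividing by ρ_w = 1029 kg m⁻³ gives 1.322×10^10 m³ of water.
The Ravos floating ice tongue is floating and already displaces its own weight of water, so its melt adds essentially nothing to sea level.
Total added water ≈ 1.322×10^10 m³ over 3.54×10^14 m² → Δh = 3.73×10^-5 m = 0.0373 mm.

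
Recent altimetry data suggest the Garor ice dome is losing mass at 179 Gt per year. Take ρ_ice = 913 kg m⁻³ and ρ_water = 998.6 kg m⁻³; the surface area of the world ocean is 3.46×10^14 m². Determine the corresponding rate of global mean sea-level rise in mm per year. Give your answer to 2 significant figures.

ρ_w = 998.6 kg m⁻³. Annual water volume added = 179 Gt / ρ_w = 1.790×10^14 kg / 998.6 kg m⁻³ = 1.793×10^11 m³.
Δh per year = 1.793×10^11 / 3.46×10^14 = 5.18×10^-4 m = 0.52 mm.

≈ 0.52 mm/yr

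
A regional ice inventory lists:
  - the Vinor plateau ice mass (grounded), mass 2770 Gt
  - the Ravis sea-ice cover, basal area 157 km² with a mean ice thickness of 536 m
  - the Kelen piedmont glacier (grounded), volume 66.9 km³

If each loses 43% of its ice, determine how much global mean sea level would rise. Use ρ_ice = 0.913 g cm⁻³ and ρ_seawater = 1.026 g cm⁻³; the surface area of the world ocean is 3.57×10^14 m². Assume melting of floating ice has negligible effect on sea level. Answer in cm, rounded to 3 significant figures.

Vinor: 0.43 × 2770 Gt = 1.191×10^15 kg; dividing by ρ_w = 1.026 g cm⁻³ = 1026 kg m⁻³ gives 1.161×10^12 m³ of water.
The Ravis sea-ice cover is floating and already displaces its own weight of water, so its melt adds essentially nothing to sea level.
Kelen: 0.43 × 66.9 km³ × (913/1026) = 25.60 km³ of water.
Total added water ≈ 1.187×10^12 m³ over 3.57×10^14 m² → Δh = 3.32×10^-3 m = 0.332 cm.

≈ 0.332 cm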